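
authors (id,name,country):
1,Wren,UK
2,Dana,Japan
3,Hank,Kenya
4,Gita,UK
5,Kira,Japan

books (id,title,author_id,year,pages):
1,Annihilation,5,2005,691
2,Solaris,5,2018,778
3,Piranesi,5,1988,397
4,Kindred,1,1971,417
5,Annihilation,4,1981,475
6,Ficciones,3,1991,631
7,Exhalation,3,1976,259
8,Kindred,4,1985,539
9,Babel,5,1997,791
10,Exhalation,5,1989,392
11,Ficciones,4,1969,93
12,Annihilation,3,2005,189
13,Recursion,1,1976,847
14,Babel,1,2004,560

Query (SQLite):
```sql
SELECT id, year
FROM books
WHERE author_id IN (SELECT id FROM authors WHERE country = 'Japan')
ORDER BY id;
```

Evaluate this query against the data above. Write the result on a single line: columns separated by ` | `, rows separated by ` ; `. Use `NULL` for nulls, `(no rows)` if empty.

1 | 2005 ; 2 | 2018 ; 3 | 1988 ; 9 | 1997 ; 10 | 1989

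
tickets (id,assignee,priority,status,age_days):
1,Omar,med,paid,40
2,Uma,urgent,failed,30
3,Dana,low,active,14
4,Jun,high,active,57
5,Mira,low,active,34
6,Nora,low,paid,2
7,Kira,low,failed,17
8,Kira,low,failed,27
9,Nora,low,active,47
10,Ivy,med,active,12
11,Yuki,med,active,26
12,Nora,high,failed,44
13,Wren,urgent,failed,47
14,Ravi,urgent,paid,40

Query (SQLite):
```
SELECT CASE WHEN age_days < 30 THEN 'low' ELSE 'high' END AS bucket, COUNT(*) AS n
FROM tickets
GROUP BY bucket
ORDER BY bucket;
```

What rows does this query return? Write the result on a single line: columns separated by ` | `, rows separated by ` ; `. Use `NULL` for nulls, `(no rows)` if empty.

Bucket rows by age_days < 30 → 'low' else 'high'; count each bucket.

high | 8 ; low | 6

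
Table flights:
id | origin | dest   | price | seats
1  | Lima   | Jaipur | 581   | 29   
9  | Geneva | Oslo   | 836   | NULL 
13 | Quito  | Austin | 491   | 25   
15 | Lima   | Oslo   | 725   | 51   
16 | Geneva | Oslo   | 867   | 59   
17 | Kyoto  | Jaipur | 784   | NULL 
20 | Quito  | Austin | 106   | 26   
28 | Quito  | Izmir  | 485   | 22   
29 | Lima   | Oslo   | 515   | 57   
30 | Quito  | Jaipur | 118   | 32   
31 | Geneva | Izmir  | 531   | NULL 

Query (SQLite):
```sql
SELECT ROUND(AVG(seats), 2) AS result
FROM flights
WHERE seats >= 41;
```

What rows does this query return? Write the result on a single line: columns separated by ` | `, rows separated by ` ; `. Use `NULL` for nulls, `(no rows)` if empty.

Rows where seats >= 41 → seats values: [51, 59, 57].
AVG = 167 / 3 (rounded to 2 dp).

55.67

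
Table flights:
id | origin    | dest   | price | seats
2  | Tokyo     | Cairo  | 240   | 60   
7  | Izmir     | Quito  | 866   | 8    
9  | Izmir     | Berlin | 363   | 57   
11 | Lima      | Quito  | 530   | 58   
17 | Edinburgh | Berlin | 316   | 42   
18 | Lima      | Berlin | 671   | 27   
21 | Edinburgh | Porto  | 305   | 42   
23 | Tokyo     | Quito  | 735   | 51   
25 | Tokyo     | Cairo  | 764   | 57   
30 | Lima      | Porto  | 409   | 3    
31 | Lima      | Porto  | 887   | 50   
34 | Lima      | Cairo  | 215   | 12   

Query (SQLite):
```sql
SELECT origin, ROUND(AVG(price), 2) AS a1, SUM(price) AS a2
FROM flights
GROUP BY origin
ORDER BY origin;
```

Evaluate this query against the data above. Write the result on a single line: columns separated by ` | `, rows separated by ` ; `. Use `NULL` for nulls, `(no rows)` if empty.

Group flights by origin.
Per group compute: ROUND(AVG(price), 2), SUM(price).
  Edinburgh: ids {17, 21} → ROUND(AVG(price), 2)=310.5, SUM(price)=621
  Izmir: ids {7, 9} → ROUND(AVG(price), 2)=614.5, SUM(price)=1229
  Lima: ids {11, 18, 30, 31, 34} → ROUND(AVG(price), 2)=542.4, SUM(price)=2712
  Tokyo: ids {2, 23, 25} → ROUND(AVG(price), 2)=579.67, SUM(price)=1739

Edinburgh | 310.5 | 621 ; Izmir | 614.5 | 1229 ; Lima | 542.4 | 2712 ; Tokyo | 579.67 | 1739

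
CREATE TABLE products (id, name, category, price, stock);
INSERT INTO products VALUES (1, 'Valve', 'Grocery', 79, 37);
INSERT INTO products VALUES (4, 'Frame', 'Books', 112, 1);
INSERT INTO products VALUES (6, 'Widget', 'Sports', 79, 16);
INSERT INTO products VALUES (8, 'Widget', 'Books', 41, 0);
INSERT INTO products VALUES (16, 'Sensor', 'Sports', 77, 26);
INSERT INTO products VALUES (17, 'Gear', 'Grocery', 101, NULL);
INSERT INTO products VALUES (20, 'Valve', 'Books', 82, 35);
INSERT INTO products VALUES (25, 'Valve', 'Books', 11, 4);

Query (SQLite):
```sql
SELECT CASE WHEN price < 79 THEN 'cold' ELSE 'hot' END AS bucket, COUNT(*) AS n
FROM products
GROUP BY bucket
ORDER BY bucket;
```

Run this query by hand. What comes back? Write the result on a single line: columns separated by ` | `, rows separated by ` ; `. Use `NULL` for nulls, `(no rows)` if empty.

cold | 3 ; hot | 5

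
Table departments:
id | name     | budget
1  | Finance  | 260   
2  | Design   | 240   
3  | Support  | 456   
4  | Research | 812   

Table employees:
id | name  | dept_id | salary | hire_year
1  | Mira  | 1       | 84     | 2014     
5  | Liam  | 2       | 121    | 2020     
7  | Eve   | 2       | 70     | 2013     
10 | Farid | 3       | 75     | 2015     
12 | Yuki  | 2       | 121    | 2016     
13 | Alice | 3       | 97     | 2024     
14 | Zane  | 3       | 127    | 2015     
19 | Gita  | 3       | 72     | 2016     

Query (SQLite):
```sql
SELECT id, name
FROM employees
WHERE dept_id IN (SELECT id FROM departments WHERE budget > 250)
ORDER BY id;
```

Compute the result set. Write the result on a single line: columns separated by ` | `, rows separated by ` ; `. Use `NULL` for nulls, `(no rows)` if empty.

1 | Mira ; 10 | Farid ; 13 | Alice ; 14 | Zane ; 19 | Gita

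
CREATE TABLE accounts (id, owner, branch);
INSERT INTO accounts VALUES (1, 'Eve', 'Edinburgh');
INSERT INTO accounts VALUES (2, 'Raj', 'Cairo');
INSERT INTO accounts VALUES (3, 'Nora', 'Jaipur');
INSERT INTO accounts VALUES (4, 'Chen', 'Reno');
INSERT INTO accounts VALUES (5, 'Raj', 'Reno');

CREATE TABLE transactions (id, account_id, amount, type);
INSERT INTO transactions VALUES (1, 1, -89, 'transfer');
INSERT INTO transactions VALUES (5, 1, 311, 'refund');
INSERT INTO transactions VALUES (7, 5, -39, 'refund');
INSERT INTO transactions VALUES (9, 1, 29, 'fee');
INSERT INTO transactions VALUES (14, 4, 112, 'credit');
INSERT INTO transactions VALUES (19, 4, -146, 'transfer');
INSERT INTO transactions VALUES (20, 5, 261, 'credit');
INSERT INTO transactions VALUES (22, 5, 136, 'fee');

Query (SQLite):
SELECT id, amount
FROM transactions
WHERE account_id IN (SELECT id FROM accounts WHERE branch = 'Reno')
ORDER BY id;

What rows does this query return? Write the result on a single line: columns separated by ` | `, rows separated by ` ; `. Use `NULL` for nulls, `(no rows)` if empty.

7 | -39 ; 14 | 112 ; 19 | -146 ; 20 | 261 ; 22 | 136

Inner query: accounts.id where branch = 'Reno'.
Outer: keep transactions rows whose account_id is in that set.
Inner query → {4, 5}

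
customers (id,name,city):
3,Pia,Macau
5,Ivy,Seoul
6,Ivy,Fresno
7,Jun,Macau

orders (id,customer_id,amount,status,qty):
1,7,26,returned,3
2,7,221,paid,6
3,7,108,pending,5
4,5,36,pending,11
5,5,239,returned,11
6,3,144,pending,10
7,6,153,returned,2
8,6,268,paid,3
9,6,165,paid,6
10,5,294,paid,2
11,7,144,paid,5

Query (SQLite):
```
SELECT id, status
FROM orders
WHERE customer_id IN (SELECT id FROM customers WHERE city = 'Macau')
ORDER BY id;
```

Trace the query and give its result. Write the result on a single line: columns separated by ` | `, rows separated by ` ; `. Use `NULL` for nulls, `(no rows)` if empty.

1 | returned ; 2 | paid ; 3 | pending ; 6 | pending ; 11 | paid

Inner query: customers.id where city = 'Macau'.
Outer: keep orders rows whose customer_id is in that set.
Inner query → {3, 7}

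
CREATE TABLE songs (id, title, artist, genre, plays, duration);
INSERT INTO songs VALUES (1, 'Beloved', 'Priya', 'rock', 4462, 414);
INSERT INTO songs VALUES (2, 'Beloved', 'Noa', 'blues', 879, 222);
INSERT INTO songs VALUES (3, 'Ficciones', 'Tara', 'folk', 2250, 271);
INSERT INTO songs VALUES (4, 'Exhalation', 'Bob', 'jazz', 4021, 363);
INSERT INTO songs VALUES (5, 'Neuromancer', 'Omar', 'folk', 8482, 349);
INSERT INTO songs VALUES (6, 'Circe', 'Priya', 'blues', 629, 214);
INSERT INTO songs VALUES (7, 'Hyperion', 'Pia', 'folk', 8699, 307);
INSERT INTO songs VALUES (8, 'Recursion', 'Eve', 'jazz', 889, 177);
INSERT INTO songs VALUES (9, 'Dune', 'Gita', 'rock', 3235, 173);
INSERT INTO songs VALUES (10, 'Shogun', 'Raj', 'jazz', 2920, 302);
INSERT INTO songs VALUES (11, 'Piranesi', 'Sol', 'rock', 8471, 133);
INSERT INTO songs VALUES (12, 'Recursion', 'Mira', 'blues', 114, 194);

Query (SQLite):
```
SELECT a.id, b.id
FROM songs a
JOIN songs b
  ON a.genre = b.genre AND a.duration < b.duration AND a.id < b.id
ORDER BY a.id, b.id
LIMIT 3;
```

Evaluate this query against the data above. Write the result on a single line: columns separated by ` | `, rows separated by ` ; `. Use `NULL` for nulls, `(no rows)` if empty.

3 | 5 ; 3 | 7 ; 8 | 10

Pairs (a,b) with same genre, a.duration < b.duration, a.id < b.id.
genre groups: blues:{2,6,12} folk:{3,5,7} jazz:{4,8,10} rock:{1,9,11}
Ordered by (a.id, b.id); first 3.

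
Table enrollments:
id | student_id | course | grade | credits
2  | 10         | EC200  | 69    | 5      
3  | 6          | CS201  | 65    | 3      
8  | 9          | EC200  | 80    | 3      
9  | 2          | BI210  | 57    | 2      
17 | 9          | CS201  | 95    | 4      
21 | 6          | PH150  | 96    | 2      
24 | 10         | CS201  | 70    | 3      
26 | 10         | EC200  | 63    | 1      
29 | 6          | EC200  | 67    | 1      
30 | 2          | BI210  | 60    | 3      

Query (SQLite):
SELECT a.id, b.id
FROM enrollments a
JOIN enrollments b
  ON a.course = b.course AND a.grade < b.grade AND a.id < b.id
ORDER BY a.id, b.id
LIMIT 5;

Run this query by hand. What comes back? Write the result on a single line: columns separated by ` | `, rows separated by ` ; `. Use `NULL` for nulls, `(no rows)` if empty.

Pairs (a,b) with same course, a.grade < b.grade, a.id < b.id.
course groups: BI210:{9,30} CS201:{3,17,24} EC200:{2,8,26,29} PH150:{21}
Ordered by (a.id, b.id); first 5.

2 | 8 ; 3 | 17 ; 3 | 24 ; 9 | 30 ; 26 | 29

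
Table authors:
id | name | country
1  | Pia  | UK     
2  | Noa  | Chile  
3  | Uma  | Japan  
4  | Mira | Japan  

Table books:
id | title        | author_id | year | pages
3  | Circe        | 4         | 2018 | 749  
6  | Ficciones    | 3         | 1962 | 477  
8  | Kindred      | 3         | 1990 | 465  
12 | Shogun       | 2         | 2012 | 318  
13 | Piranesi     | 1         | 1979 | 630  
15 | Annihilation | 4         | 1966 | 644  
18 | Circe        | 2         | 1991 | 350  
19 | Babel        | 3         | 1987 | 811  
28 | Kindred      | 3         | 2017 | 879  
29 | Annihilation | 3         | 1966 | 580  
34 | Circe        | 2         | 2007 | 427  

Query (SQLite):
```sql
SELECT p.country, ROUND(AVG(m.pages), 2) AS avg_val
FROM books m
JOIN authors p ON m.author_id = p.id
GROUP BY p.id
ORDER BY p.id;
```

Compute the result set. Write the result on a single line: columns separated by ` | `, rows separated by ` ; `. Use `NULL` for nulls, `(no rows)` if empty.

UK | 630 ; Chile | 365 ; Japan | 642.4 ; Japan | 696.5

Join each books row to its authors via author_id.
Group joined rows by authors.id; compute ROUND(AVG(m.pages), 2) per group.
  1: ids {13} → ROUND(AVG(m.pages), 2)=630
  2: ids {12, 18, 34} → ROUND(AVG(m.pages), 2)=365
  3: ids {6, 8, 19, 28, 29} → ROUND(AVG(m.pages), 2)=642.4
  4: ids {3, 15} → ROUND(AVG(m.pages), 2)=696.5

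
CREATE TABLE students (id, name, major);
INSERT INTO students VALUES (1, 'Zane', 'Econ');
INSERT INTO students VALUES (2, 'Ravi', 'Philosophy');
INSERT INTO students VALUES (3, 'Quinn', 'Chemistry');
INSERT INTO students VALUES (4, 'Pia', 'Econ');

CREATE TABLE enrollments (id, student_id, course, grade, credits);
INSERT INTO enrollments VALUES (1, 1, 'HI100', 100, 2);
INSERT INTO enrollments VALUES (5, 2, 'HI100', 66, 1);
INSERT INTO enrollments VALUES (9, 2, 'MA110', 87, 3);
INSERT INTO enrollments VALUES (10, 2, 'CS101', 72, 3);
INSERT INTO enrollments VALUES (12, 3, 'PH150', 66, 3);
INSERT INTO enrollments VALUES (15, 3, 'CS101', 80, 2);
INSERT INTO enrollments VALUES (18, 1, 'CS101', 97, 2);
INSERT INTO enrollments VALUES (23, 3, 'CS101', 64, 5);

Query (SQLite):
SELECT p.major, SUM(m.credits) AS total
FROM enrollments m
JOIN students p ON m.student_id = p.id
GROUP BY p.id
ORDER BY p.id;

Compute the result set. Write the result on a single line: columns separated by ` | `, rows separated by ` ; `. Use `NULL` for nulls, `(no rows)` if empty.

Join each enrollments row to its students via student_id.
Group joined rows by students.id; compute SUM(m.credits) per group.
  1: ids {1, 18} → SUM(m.credits)=4
  2: ids {5, 9, 10} → SUM(m.credits)=7
  3: ids {12, 15, 23} → SUM(m.credits)=10

Econ | 4 ; Philosophy | 7 ; Chemistry | 10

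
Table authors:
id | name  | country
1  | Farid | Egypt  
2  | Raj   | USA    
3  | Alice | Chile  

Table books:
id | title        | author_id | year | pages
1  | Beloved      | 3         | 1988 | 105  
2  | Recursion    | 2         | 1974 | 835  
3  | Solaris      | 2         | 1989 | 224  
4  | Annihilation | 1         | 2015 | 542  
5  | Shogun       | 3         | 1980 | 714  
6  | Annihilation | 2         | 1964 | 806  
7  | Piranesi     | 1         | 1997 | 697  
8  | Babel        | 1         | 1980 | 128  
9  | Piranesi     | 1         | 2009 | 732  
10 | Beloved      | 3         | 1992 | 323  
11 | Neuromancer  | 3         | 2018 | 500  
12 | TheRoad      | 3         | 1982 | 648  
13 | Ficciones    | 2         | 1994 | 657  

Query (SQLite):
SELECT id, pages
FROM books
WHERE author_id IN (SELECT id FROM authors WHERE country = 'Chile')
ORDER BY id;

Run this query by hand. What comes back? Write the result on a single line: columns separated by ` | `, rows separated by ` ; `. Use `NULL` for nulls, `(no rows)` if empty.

Inner query: authors.id where country = 'Chile'.
Outer: keep books rows whose author_id is in that set.
Inner query → {3}

1 | 105 ; 5 | 714 ; 10 | 323 ; 11 | 500 ; 12 | 648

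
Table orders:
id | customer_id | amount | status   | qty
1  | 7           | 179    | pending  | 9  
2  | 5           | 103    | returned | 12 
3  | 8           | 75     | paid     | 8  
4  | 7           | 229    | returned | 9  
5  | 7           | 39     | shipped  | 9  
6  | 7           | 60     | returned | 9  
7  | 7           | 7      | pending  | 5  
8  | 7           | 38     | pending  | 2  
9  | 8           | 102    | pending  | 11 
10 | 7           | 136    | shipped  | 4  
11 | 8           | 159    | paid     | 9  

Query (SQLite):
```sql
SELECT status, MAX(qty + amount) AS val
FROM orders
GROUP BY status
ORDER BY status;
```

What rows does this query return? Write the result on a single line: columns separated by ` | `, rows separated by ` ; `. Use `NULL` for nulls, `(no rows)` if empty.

For each row compute qty + amount.
Group by status; take MAX of the expression per group.
  paid: ids {3, 11} → MAX(qty + amount)=168
  pending: ids {1, 7, 8, 9} → MAX(qty + amount)=188
  returned: ids {2, 4, 6} → MAX(qty + amount)=238
  shipped: ids {5, 10} → MAX(qty + amount)=140

paid | 168 ; pending | 188 ; returned | 238 ; shipped | 140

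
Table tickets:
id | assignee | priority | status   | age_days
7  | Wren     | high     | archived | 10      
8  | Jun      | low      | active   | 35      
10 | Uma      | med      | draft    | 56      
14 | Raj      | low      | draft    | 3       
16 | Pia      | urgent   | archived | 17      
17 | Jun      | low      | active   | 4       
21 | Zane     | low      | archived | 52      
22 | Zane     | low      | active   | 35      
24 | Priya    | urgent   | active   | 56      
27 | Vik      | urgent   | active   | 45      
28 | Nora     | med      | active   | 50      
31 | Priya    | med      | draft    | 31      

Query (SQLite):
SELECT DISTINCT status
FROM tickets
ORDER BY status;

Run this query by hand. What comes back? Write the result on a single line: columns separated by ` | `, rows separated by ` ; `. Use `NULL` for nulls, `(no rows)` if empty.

Collect distinct status values from tickets.

active ; archived ; draft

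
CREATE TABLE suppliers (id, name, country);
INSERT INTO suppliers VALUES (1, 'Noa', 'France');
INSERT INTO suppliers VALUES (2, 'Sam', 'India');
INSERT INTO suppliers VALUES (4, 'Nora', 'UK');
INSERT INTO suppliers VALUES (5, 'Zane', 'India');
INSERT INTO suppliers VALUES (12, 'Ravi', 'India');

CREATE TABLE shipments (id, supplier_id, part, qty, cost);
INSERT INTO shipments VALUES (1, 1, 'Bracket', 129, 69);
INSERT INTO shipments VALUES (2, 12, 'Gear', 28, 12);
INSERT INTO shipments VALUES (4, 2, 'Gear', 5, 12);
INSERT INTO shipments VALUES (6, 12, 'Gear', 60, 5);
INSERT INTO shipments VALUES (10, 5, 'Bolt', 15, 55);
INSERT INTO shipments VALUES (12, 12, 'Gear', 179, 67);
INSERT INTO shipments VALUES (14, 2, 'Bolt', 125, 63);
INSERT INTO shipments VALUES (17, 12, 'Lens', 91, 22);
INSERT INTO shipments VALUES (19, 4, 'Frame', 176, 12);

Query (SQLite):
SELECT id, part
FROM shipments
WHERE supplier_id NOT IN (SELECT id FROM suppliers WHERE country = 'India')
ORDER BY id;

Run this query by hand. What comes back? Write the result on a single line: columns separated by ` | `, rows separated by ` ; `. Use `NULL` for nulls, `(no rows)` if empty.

1 | Bracket ; 19 | Frame

Inner query: suppliers.id where country = 'India'.
Outer: keep shipments rows whose supplier_id is not in that set.
Inner query → {2, 5, 12}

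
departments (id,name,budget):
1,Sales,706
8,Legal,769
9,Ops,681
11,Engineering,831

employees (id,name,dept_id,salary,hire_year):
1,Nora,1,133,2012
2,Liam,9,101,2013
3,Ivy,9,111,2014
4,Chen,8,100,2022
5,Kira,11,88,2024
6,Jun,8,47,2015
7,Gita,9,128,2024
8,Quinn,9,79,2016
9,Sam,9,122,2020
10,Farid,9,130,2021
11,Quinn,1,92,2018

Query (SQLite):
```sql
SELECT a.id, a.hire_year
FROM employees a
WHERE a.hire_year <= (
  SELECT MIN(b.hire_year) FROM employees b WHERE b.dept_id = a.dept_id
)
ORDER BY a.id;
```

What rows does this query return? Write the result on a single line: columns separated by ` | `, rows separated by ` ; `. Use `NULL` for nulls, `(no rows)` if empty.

For each employees row a, compute MIN(hire_year) over rows sharing a.dept_id.
Keep row a if a.hire_year <= that per-group MIN.
  dept_id=1: MIN(hire_year) = 2012
  dept_id=8: MIN(hire_year) = 2015
  dept_id=9: MIN(hire_year) = 2013
  dept_id=11: MIN(hire_year) = 2024

1 | 2012 ; 2 | 2013 ; 5 | 2024 ; 6 | 2015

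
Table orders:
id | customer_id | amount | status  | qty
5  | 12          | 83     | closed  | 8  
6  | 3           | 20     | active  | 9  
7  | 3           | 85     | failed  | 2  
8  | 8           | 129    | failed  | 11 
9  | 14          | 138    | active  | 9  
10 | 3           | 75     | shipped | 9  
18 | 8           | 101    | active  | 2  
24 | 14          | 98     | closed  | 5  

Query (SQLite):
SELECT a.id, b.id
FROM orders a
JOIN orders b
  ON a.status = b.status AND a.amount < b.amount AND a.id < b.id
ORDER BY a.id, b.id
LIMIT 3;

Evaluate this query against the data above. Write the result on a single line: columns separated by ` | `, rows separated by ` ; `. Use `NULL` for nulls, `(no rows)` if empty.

5 | 24 ; 6 | 9 ; 6 | 18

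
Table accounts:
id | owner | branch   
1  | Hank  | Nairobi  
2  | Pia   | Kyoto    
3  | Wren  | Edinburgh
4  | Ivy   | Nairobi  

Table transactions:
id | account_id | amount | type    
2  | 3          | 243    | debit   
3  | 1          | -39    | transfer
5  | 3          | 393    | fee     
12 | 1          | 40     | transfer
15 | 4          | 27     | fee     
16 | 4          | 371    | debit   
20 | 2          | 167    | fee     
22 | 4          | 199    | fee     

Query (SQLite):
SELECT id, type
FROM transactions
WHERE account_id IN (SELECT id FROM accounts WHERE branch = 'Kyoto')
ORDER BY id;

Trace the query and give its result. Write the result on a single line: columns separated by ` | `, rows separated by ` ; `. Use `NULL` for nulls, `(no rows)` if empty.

Inner query: accounts.id where branch = 'Kyoto'.
Outer: keep transactions rows whose account_id is in that set.
Inner query → {2}

20 | fee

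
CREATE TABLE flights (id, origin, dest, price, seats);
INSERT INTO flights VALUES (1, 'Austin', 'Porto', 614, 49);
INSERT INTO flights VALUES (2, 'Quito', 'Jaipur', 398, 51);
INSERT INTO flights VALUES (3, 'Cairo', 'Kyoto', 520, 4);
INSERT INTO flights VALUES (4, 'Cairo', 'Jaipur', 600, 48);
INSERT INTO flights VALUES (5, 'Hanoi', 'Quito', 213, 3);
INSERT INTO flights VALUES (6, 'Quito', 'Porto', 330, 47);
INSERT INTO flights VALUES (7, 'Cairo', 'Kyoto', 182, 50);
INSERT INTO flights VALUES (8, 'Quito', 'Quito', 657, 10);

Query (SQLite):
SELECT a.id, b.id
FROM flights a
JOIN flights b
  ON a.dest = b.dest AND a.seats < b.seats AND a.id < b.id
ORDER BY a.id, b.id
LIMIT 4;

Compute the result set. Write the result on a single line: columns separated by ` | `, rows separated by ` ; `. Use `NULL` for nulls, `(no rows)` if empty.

3 | 7 ; 5 | 8

Pairs (a,b) with same dest, a.seats < b.seats, a.id < b.id.
dest groups: Jaipur:{2,4} Kyoto:{3,7} Porto:{1,6} Quito:{5,8}
Ordered by (a.id, b.id); first 4.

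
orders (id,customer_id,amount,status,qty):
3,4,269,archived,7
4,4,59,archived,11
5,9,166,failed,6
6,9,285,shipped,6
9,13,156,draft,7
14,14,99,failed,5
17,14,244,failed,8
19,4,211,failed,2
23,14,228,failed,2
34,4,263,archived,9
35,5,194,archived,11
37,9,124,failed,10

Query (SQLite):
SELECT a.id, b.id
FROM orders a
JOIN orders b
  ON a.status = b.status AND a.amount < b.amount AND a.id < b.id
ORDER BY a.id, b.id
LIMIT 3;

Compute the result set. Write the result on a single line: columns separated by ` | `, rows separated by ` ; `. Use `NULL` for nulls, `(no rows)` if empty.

Pairs (a,b) with same status, a.amount < b.amount, a.id < b.id.
status groups: archived:{3,4,34,35} draft:{9} failed:{5,14,17,19,23,37} shipped:{6}
Ordered by (a.id, b.id); first 3.

4 | 34 ; 4 | 35 ; 5 | 17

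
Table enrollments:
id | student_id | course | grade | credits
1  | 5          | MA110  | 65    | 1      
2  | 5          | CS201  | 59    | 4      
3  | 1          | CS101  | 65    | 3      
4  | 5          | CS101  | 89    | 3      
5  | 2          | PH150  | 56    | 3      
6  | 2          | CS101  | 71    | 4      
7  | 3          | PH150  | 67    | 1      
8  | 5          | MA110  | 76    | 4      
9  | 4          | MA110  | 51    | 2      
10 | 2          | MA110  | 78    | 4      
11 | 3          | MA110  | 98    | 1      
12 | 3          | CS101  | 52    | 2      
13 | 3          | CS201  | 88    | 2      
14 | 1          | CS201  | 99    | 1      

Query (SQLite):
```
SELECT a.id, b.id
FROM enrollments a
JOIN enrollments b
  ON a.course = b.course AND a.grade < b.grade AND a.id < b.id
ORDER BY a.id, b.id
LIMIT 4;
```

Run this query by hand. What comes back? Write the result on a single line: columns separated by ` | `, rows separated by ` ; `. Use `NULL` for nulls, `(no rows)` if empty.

Pairs (a,b) with same course, a.grade < b.grade, a.id < b.id.
course groups: CS101:{3,4,6,12} CS201:{2,13,14} MA110:{1,8,9,10,11} PH150:{5,7}
Ordered by (a.id, b.id); first 4.

1 | 8 ; 1 | 10 ; 1 | 11 ; 2 | 13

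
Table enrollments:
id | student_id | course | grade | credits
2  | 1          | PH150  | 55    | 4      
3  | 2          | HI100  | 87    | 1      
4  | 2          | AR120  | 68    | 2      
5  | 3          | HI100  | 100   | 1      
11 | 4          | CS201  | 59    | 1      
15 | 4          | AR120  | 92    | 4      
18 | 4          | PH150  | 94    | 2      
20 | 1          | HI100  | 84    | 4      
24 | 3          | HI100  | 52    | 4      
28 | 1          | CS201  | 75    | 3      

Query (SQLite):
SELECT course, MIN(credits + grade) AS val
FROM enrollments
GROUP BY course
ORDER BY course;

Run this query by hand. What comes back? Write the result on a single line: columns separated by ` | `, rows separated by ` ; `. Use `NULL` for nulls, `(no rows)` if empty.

AR120 | 70 ; CS201 | 60 ; HI100 | 56 ; PH150 | 59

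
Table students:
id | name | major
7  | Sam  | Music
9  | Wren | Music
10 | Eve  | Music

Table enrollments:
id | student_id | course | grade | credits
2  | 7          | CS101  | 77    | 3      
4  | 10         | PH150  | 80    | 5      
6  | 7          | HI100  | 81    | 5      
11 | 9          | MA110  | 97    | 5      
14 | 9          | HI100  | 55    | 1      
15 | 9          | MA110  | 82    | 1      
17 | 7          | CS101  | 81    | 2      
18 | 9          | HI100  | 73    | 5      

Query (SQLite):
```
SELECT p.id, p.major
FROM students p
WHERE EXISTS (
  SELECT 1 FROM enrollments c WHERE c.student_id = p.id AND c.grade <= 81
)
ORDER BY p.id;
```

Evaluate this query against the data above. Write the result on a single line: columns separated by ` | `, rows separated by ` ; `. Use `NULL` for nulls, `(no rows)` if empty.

7 | Music ; 9 | Music ; 10 | Music

For each students row, check whether any enrollments with matching student_id has grade <= 81.
Keep rows where that is true.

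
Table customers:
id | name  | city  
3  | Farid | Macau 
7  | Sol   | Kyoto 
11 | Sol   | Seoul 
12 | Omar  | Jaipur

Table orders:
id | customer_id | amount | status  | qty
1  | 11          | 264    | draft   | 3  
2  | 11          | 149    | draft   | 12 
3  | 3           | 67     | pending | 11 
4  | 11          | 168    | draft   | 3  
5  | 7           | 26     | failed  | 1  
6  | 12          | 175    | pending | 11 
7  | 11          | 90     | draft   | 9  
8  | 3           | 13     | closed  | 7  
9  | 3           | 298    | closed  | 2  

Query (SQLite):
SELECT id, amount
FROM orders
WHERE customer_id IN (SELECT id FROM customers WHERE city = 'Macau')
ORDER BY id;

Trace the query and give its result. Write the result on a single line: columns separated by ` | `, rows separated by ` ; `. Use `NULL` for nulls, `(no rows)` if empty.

Inner query: customers.id where city = 'Macau'.
Outer: keep orders rows whose customer_id is in that set.
Inner query → {3}

3 | 67 ; 8 | 13 ; 9 | 298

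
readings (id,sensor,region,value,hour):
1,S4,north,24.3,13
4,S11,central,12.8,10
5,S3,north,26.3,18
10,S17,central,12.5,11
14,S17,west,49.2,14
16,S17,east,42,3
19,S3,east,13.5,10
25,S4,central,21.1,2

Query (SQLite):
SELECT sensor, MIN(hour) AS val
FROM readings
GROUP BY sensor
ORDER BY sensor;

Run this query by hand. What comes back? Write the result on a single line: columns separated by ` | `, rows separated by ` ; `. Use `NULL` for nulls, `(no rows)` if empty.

S11 | 10 ; S17 | 3 ; S3 | 10 ; S4 | 2

Partition readings by sensor; compute MIN(hour) within each group.
  S11: ids {4} → MIN(hour)=10
  S17: ids {10, 14, 16} → MIN(hour)=3
  S3: ids {5, 19} → MIN(hour)=10
  S4: ids {1, 25} → MIN(hour)=2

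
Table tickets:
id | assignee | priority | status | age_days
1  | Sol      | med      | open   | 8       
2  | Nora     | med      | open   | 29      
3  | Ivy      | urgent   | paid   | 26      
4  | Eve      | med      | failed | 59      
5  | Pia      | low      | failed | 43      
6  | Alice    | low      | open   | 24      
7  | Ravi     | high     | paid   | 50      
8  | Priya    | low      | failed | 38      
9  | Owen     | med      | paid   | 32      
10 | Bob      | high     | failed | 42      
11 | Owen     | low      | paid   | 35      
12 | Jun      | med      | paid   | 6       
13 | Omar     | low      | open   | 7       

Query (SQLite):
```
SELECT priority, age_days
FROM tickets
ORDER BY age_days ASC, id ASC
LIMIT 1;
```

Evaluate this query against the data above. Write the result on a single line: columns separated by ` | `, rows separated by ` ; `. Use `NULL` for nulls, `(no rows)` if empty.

med | 6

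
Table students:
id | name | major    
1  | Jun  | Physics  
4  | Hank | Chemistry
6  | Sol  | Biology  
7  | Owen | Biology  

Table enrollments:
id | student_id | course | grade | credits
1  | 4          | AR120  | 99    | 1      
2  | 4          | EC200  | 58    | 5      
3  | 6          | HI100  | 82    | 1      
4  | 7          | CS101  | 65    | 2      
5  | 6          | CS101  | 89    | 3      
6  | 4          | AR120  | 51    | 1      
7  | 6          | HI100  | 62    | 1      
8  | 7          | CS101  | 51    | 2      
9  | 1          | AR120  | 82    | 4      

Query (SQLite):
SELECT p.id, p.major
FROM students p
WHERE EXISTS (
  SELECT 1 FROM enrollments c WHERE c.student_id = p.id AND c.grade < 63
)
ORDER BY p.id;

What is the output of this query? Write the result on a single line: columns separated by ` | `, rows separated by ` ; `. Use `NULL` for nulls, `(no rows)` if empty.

4 | Chemistry ; 6 | Biology ; 7 | Biology

For each students row, check whether any enrollments with matching student_id has grade < 63.
Keep rows where that is true.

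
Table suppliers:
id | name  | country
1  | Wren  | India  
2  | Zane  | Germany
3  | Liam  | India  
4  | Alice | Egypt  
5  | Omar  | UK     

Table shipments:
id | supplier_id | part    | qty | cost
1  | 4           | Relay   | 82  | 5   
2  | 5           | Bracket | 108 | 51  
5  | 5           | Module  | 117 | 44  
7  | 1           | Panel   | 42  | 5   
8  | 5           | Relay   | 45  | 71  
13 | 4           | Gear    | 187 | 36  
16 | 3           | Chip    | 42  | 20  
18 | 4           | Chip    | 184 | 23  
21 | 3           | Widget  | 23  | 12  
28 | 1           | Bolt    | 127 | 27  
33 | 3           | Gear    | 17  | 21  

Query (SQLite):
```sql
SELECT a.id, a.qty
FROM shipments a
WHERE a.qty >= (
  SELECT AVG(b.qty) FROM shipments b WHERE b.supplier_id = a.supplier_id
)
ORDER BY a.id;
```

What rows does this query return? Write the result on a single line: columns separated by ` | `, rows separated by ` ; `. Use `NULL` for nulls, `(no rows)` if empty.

2 | 108 ; 5 | 117 ; 13 | 187 ; 16 | 42 ; 18 | 184 ; 28 | 127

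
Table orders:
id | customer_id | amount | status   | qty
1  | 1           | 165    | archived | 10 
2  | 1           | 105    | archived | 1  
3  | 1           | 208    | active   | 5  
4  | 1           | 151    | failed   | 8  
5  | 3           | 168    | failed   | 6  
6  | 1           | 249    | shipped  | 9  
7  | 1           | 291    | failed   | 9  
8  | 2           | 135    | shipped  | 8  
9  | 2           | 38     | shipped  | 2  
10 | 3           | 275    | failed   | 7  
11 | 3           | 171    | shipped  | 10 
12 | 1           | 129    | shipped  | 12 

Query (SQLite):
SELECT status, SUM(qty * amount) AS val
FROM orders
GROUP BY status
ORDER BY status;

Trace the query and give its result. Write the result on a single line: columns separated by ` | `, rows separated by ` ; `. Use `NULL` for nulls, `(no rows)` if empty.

active | 1040 ; archived | 1755 ; failed | 6760 ; shipped | 6655

For each row compute qty * amount.
Group by status; take SUM of the expression per group.
  active: ids {3} → SUM(qty * amount)=1040
  archived: ids {1, 2} → SUM(qty * amount)=1755
  failed: ids {4, 5, 7, 10} → SUM(qty * amount)=6760
  shipped: ids {6, 8, 9, 11, 12} → SUM(qty * amount)=6655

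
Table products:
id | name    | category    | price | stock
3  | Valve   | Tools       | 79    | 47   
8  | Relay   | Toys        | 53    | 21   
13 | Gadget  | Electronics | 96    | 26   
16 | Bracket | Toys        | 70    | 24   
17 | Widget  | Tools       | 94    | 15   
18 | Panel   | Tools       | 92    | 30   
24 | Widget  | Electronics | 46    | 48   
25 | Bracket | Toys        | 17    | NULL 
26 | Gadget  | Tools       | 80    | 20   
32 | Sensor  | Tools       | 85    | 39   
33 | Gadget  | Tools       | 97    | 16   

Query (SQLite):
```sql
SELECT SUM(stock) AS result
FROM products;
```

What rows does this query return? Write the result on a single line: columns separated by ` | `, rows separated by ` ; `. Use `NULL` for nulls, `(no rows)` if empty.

286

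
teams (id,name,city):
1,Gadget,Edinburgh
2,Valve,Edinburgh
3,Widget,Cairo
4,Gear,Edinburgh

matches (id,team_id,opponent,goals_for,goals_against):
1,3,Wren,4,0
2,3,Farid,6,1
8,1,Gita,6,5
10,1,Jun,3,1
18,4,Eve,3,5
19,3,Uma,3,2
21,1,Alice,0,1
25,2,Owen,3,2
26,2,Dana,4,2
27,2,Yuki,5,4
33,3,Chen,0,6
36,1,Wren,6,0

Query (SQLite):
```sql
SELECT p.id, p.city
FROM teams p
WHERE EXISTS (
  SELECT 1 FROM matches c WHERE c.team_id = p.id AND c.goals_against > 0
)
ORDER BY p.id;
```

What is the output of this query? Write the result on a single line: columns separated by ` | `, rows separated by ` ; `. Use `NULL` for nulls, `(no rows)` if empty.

1 | Edinburgh ; 2 | Edinburgh ; 3 | Cairo ; 4 | Edinburgh

For each teams row, check whether any matches with matching team_id has goals_against > 0.
Keep rows where that is true.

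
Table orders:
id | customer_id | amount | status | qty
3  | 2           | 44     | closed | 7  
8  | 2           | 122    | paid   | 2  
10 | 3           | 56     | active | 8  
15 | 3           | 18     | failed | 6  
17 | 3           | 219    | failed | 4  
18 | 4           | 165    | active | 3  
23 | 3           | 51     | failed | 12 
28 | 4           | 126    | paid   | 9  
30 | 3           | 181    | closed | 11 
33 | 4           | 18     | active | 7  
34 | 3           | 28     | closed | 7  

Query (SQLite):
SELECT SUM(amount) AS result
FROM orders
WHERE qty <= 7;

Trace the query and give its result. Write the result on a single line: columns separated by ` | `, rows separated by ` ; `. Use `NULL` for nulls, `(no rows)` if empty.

614

Rows where qty <= 7 → amount values: [44, 122, 18, 219, 165, 18, 28].
SUM of non-NULL values = 614.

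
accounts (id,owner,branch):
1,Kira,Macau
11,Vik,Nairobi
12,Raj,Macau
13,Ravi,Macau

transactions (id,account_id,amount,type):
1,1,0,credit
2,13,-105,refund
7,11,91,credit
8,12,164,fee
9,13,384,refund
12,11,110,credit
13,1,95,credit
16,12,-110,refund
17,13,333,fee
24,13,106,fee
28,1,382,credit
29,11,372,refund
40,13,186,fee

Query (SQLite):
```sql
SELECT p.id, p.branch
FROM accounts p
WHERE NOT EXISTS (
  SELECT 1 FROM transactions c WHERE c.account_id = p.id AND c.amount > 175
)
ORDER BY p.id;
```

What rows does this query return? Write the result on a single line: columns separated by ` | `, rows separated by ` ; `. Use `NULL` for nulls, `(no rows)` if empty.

12 | Macau

For each accounts row, check whether any transactions with matching account_id has amount > 175.
Keep rows where that is false.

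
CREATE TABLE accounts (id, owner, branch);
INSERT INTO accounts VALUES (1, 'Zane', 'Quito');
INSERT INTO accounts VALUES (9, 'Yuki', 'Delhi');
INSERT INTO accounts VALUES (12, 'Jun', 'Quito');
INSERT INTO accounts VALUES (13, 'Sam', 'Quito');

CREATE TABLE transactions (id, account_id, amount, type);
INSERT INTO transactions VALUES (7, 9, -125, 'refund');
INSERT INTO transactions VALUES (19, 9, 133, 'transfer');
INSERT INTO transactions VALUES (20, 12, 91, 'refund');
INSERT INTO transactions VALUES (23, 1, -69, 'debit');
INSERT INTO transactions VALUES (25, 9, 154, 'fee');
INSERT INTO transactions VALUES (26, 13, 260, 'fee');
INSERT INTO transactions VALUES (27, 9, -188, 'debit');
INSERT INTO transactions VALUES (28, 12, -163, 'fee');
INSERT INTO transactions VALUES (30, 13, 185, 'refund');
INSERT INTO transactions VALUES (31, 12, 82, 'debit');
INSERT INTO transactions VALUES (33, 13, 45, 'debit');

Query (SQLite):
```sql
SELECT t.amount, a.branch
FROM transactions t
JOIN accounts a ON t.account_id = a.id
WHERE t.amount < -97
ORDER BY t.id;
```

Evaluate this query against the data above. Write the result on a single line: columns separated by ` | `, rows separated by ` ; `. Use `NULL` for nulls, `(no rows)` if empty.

Each transactions row matches the accounts row where account_id = accounts.id.
Then keep rows with t.amount < -97.

-125 | Delhi ; -188 | Delhi ; -163 | Quito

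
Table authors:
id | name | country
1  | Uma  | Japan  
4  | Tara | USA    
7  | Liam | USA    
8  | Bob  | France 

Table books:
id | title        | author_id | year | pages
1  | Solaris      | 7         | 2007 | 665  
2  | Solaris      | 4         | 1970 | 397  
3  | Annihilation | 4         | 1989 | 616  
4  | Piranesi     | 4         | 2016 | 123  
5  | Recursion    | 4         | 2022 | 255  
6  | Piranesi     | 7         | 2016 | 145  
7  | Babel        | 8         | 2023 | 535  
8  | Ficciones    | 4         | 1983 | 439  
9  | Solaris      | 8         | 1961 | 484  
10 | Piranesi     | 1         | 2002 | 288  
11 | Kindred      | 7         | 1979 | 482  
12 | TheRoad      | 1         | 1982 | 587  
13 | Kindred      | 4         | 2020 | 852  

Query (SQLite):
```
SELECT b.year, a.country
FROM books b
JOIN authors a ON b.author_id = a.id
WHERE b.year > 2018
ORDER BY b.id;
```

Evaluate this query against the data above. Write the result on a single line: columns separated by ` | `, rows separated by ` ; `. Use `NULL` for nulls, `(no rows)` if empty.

2022 | USA ; 2023 | France ; 2020 | USA

Each books row matches the authors row where author_id = authors.id.
Then keep rows with b.year > 2018.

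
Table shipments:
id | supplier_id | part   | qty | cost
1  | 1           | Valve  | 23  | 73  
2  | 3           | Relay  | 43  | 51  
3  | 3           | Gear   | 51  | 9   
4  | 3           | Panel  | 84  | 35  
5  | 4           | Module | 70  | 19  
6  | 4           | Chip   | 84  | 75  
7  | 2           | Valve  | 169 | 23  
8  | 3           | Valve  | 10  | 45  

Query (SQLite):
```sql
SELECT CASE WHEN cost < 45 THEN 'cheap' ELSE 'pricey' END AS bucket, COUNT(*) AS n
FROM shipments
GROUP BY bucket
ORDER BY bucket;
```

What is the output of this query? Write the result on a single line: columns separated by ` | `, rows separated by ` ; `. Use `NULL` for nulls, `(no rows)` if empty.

Bucket rows by cost < 45 → 'cheap' else 'pricey'; count each bucket.

cheap | 4 ; pricey | 4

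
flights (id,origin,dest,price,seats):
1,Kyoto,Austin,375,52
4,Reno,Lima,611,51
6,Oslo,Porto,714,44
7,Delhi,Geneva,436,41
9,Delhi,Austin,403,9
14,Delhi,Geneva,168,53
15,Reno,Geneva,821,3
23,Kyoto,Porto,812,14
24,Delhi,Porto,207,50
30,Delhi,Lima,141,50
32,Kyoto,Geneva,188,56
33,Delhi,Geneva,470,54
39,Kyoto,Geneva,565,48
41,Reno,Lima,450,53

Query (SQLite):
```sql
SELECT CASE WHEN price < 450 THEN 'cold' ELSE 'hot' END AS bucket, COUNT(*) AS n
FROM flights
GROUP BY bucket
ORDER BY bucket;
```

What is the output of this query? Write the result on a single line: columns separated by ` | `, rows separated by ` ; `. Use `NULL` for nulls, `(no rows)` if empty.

cold | 7 ; hot | 7

Bucket rows by price < 450 → 'cold' else 'hot'; count each bucket.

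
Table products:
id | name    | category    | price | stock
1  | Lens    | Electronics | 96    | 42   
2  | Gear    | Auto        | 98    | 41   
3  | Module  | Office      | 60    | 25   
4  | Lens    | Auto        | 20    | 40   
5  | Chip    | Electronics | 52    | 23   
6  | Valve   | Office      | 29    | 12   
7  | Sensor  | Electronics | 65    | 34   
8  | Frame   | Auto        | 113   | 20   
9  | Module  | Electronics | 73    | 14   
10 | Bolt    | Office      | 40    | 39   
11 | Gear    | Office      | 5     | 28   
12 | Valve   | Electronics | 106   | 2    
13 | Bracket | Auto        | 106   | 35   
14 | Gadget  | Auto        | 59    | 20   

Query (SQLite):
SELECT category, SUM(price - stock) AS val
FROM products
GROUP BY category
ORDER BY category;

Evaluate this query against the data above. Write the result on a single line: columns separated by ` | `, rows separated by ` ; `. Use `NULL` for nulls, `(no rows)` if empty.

Auto | 240 ; Electronics | 277 ; Office | 30

For each row compute price - stock.
Group by category; take SUM of the expression per group.
  Auto: ids {2, 4, 8, 13, 14} → SUM(price - stock)=240
  Electronics: ids {1, 5, 7, 9, 12} → SUM(price - stock)=277
  Office: ids {3, 6, 10, 11} → SUM(price - stock)=30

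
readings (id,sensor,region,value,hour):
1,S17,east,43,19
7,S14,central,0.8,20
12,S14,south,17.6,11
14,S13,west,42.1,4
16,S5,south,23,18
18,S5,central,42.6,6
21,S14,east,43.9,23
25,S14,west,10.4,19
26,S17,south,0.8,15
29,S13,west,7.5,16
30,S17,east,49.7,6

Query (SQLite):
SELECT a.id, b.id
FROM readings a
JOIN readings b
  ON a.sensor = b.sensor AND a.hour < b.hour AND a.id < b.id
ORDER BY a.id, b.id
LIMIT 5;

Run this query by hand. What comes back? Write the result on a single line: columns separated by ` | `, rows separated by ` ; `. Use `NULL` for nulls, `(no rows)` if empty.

7 | 21 ; 12 | 21 ; 12 | 25 ; 14 | 29

Pairs (a,b) with same sensor, a.hour < b.hour, a.id < b.id.
sensor groups: S13:{14,29} S14:{7,12,21,25} S17:{1,26,30} S5:{16,18}
Ordered by (a.id, b.id); first 5.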